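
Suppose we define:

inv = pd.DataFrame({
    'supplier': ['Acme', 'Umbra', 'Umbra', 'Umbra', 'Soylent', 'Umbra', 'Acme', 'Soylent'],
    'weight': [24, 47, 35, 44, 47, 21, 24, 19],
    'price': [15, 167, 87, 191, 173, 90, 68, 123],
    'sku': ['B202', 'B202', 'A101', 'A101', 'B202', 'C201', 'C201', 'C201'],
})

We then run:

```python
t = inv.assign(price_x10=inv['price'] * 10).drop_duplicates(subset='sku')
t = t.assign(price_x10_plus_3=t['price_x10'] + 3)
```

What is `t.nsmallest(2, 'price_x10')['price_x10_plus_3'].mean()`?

513.0

add column price_x10 = inv['price'] * 10:
  supplier  weight  price   sku  price_x10
0     Acme      24     15  B202        150
1    Umbra      47    167  B202       1670
2    Umbra      35     87  A101        870
3    Umbra      44    191  A101       1910
4  Soylent      47    173  B202       1730
5    Umbra      21     90  C201        900
6     Acme      24     68  C201        680
7  Soylent      19    123  C201       1230
drop duplicate sku (keep=first):
  supplier  weight  price   sku  price_x10
0     Acme      24     15  B202        150
2    Umbra      35     87  A101        870
5    Umbra      21     90  C201        900
add column price_x10_plus_3 = t['price_x10'] + 3:
  supplier  weight  price   sku  price_x10  price_x10_plus_3
0     Acme      24     15  B202        150               153
2    Umbra      35     87  A101        870               873
5    Umbra      21     90  C201        900               903
take 2 rows with smallest price_x10:
  supplier  weight  price   sku  price_x10  price_x10_plus_3
0     Acme      24     15  B202        150               153
2    Umbra      35     87  A101        870               873
So mean() = 513.0.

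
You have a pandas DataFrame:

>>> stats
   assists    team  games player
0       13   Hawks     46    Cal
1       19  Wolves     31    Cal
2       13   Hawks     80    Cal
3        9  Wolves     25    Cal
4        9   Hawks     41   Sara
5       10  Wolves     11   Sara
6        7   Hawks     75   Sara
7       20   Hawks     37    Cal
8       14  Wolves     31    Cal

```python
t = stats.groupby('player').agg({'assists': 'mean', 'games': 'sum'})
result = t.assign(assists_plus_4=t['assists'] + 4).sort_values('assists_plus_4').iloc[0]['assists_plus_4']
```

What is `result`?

group by player: mean(assists), sum(games):
          assists  games
player                  
Cal     14.666667    250
Sara     8.666667    127
add column assists_plus_4 = t['assists'] + 4:
          assists  games  assists_plus_4
player                                  
Cal     14.666667    250       18.666667
Sara     8.666667    127       12.666667
sort by assists_plus_4:
          assists  games  assists_plus_4
player                                  
Sara     8.666667    127       12.666667
Cal     14.666667    250       18.666667
The value at position 0, column 'assists_plus_4' is 12.6666666667.

12.6666666667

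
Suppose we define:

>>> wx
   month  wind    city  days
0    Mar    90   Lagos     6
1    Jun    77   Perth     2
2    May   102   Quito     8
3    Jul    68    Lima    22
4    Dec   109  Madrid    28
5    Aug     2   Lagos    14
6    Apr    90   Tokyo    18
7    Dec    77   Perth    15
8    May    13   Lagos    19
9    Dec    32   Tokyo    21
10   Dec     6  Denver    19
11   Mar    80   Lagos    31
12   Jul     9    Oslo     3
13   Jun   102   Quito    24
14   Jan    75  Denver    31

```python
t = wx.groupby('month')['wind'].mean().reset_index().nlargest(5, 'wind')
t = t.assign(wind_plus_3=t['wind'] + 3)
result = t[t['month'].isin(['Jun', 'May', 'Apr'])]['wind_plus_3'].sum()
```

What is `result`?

246.0

group by month, mean of wind:
month
Apr    90.0
Aug     2.0
Dec    56.0
Jan    75.0
Jul    38.5
Jun    89.5
Mar    85.0
May    57.5
Name: wind, dtype: float64
reset_index():
  month  wind
0   Apr  90.0
1   Aug   2.0
2   Dec  56.0
3   Jan  75.0
4   Jul  38.5
5   Jun  89.5
6   Mar  85.0
7   May  57.5
take 5 rows with largest wind:
  month  wind
0   Apr  90.0
5   Jun  89.5
6   Mar  85.0
3   Jan  75.0
7   May  57.5
add column wind_plus_3 = t['wind'] + 3:
  month  wind  wind_plus_3
0   Apr  90.0         93.0
5   Jun  89.5         92.5
6   Mar  85.0         88.0
3   Jan  75.0         78.0
7   May  57.5         60.5
filter rows where month in ['Jun', 'May', 'Apr']:
  month  wind  wind_plus_3
0   Apr  90.0         93.0
5   Jun  89.5         92.5
7   May  57.5         60.5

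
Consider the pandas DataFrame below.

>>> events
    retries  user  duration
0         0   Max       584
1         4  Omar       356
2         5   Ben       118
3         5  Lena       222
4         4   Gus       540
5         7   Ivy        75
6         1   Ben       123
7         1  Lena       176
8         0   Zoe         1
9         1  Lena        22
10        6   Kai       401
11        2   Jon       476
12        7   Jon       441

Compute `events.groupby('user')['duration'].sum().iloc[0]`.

241

group by user, sum of duration:
user
Ben     241
Gus     540
Ivy      75
Jon     917
Kai     401
Lena    420
Max     584
Omar    356
Zoe       1
Name: duration, dtype: int64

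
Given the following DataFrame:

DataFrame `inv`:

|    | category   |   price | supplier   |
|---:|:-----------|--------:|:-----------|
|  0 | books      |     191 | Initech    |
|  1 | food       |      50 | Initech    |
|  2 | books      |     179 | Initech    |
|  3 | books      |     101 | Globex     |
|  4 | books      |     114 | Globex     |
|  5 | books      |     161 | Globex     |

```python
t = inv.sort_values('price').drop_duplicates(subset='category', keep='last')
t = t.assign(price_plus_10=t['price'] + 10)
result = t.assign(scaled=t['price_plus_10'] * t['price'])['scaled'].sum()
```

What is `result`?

41391

sort by price:
  category  price supplier
1     food     50  Initech
3    books    101   Globex
4    books    114   Globex
5    books    161   Globex
2    books    179  Initech
0    books    191  Initech
drop duplicate category (keep=last):
  category  price supplier
1     food     50  Initech
0    books    191  Initech
add column price_plus_10 = t['price'] + 10:
  category  price supplier  price_plus_10
1     food     50  Initech             60
0    books    191  Initech            201
add column scaled = t['price_plus_10'] * t['price']:
  category  price supplier  price_plus_10  scaled
1     food     50  Initech             60    3000
0    books    191  Initech            201   38391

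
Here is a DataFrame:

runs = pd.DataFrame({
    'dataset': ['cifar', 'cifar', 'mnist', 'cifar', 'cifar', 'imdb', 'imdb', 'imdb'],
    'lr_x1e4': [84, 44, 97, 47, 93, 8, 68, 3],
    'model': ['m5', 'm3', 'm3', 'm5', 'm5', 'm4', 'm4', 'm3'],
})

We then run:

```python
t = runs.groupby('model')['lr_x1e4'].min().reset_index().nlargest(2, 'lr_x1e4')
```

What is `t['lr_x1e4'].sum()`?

55

group by model, min of lr_x1e4:
model
m3     3
m4     8
m5    47
Name: lr_x1e4, dtype: int64
reset_index():
  model  lr_x1e4
0    m3        3
1    m4        8
2    m5       47
take 2 rows with largest lr_x1e4:
  model  lr_x1e4
2    m5       47
1    m4        8
The sum of column 'lr_x1e4' is 55.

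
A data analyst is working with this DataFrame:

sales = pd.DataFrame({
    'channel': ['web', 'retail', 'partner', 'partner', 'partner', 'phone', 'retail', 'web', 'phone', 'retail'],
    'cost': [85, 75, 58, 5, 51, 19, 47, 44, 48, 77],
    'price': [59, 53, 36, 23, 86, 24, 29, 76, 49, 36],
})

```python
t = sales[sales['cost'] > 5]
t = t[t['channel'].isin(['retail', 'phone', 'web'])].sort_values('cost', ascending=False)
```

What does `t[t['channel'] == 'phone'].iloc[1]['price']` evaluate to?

24

filter rows where cost > 5:
   channel  cost  price
0      web    85     59
1   retail    75     53
2  partner    58     36
4  partner    51     86
5    phone    19     24
6   retail    47     29
7      web    44     76
8    phone    48     49
9   retail    77     36
filter rows where channel in ['retail', 'phone', 'web']:
  channel  cost  price
0     web    85     59
1  retail    75     53
5   phone    19     24
6  retail    47     29
7     web    44     76
8   phone    48     49
9  retail    77     36
sort by cost descending:
  channel  cost  price
0     web    85     59
9  retail    77     36
1  retail    75     53
8   phone    48     49
6  retail    47     29
7     web    44     76
5   phone    19     24
filter rows where channel == 'phone':
  channel  cost  price
8   phone    48     49
5   phone    19     24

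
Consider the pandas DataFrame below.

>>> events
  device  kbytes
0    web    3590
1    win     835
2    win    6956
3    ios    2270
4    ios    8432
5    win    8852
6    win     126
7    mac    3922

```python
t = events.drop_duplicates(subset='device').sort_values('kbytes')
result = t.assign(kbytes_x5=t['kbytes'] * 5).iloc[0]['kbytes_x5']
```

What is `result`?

4175

drop duplicate device (keep=first):
  device  kbytes
0    web    3590
1    win     835
3    ios    2270
7    mac    3922
sort by kbytes:
  device  kbytes
1    win     835
3    ios    2270
0    web    3590
7    mac    3922
add column kbytes_x5 = t['kbytes'] * 5:
  device  kbytes  kbytes_x5
1    win     835       4175
3    ios    2270      11350
0    web    3590      17950
7    mac    3922      19610
Then the value at position 0, column 'kbytes_x5': 4175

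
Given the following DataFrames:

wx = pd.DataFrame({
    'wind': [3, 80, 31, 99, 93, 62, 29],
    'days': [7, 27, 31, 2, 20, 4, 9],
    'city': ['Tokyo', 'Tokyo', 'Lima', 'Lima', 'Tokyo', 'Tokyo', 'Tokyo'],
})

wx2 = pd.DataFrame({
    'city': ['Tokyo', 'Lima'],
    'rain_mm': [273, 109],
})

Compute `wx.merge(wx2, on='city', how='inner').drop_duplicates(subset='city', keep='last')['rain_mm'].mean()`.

191.0

merge on 'city' (how='inner') → 7 rows:
   wind  days   city  rain_mm
0     3     7  Tokyo      273
1    80    27  Tokyo      273
2    31    31   Lima      109
3    99     2   Lima      109
4    93    20  Tokyo      273
5    62     4  Tokyo      273
6    29     9  Tokyo      273
drop duplicate city (keep=last):
   wind  days   city  rain_mm
3    99     2   Lima      109
6    29     9  Tokyo      273
So mean() = 191.0.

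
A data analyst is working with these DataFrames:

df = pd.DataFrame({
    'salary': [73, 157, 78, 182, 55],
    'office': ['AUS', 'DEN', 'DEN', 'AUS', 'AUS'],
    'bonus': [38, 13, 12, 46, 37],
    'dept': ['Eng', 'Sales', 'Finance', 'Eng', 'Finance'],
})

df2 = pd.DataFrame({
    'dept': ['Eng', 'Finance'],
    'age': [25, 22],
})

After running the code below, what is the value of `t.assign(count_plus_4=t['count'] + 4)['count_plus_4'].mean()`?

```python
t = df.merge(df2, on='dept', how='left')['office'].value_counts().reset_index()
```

merge on 'dept' (how='left') → 5 rows:
   salary office  bonus     dept   age
0      73    AUS     38      Eng  25.0
1     157    DEN     13    Sales   NaN
2      78    DEN     12  Finance  22.0
3     182    AUS     46      Eng  25.0
4      55    AUS     37  Finance  22.0
value_counts of office:
office
AUS    3
DEN    2
Name: count, dtype: int64
reset_index():
  office  count
0    AUS      3
1    DEN      2
add column count_plus_4 = t['count'] + 4:
  office  count  count_plus_4
0    AUS      3             7
1    DEN      2             6
Finally, mean of column 'count_plus_4' = 6.5.

6.5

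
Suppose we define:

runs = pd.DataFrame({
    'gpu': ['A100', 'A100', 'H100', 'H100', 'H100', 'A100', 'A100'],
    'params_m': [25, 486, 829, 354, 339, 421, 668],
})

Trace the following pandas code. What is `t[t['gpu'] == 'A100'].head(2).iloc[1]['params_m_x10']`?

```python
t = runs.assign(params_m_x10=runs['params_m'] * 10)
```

add column params_m_x10 = runs['params_m'] * 10:
    gpu  params_m  params_m_x10
0  A100        25           250
1  A100       486          4860
2  H100       829          8290
3  H100       354          3540
4  H100       339          3390
5  A100       421          4210
6  A100       668          6680
filter rows where gpu == 'A100':
    gpu  params_m  params_m_x10
0  A100        25           250
1  A100       486          4860
5  A100       421          4210
6  A100       668          6680
take first 2 rows:
    gpu  params_m  params_m_x10
0  A100        25           250
1  A100       486          4860

4860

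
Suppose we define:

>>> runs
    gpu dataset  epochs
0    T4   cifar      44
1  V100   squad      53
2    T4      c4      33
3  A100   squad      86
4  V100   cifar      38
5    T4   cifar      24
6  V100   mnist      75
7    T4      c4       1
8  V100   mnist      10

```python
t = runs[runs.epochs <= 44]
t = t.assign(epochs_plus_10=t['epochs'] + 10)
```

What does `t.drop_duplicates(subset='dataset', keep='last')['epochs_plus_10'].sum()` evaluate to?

65

filter rows where epochs <= 44:
    gpu dataset  epochs
0    T4   cifar      44
2    T4      c4      33
4  V100   cifar      38
5    T4   cifar      24
7    T4      c4       1
8  V100   mnist      10
add column epochs_plus_10 = t['epochs'] + 10:
    gpu dataset  epochs  epochs_plus_10
0    T4   cifar      44              54
2    T4      c4      33              43
4  V100   cifar      38              48
5    T4   cifar      24              34
7    T4      c4       1              11
8  V100   mnist      10              20
drop duplicate dataset (keep=last):
    gpu dataset  epochs  epochs_plus_10
5    T4   cifar      24              34
7    T4      c4       1              11
8  V100   mnist      10              20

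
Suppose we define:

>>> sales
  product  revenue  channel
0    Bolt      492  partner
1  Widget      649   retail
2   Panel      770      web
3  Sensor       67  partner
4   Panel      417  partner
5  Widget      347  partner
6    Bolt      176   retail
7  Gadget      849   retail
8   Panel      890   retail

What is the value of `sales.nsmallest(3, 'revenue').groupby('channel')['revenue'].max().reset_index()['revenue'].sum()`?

take 3 rows with smallest revenue:
  product  revenue  channel
3  Sensor       67  partner
6    Bolt      176   retail
5  Widget      347  partner
group by channel, max of revenue:
channel
partner    347
retail     176
Name: revenue, dtype: int64
reset_index():
   channel  revenue
0  partner      347
1   retail      176
sum of column 'revenue' → 523

523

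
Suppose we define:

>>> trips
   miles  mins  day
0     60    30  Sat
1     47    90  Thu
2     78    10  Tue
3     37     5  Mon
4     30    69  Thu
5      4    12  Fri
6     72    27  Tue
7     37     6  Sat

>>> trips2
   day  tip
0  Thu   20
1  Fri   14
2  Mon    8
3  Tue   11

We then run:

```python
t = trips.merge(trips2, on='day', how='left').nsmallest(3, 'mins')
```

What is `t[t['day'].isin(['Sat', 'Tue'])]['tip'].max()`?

11.0

merge on 'day' (how='left') → 8 rows:
   miles  mins  day   tip
0     60    30  Sat   NaN
1     47    90  Thu  20.0
2     78    10  Tue  11.0
3     37     5  Mon   8.0
4     30    69  Thu  20.0
5      4    12  Fri  14.0
6     72    27  Tue  11.0
7     37     6  Sat   NaN
take 3 rows with smallest mins:
   miles  mins  day   tip
3     37     5  Mon   8.0
7     37     6  Sat   NaN
2     78    10  Tue  11.0
filter rows where day in ['Sat', 'Tue']:
   miles  mins  day   tip
7     37     6  Sat   NaN
2     78    10  Tue  11.0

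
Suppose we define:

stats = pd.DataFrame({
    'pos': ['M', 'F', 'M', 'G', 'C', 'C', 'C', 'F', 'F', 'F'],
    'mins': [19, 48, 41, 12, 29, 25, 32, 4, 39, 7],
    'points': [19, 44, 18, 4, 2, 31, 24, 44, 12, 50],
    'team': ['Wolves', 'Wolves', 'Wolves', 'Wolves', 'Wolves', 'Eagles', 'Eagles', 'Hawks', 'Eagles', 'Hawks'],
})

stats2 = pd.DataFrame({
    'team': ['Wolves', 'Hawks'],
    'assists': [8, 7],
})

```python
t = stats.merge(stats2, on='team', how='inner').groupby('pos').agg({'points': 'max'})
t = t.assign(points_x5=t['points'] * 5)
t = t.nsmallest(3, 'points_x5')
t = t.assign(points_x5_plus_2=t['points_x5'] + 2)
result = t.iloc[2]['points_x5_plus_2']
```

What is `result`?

97

merge on 'team' (how='inner') → 7 rows:
  pos  mins  points    team  assists
0   M    19      19  Wolves        8
1   F    48      44  Wolves        8
2   M    41      18  Wolves        8
3   G    12       4  Wolves        8
4   C    29       2  Wolves        8
5   F     4      44   Hawks        7
6   F     7      50   Hawks        7
group by pos, max of points:
     points
pos        
C         2
F        50
G         4
M        19
add column points_x5 = t['points'] * 5:
     points  points_x5
pos                   
C         2         10
F        50        250
G         4         20
M        19         95
take 3 rows with smallest points_x5:
     points  points_x5
pos                   
C         2         10
G         4         20
M        19         95
add column points_x5_plus_2 = t['points_x5'] + 2:
     points  points_x5  points_x5_plus_2
pos                                     
C         2         10                12
G         4         20                22
M        19         95                97
Hence 97.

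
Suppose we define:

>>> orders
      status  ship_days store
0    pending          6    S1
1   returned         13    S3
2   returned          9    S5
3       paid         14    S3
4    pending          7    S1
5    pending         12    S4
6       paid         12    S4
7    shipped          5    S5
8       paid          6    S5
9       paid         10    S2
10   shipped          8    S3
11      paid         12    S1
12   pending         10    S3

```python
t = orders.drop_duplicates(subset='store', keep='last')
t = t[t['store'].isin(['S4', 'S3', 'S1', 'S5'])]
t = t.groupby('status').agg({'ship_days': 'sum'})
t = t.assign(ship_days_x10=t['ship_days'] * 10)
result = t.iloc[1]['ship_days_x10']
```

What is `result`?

drop duplicate store (keep=last):
     status  ship_days store
6      paid         12    S4
8      paid          6    S5
9      paid         10    S2
11     paid         12    S1
12  pending         10    S3
filter rows where store in ['S4', 'S3', 'S1', 'S5']:
     status  ship_days store
6      paid         12    S4
8      paid          6    S5
11     paid         12    S1
12  pending         10    S3
group by status, sum of ship_days:
         ship_days
status            
paid            30
pending         10
add column ship_days_x10 = t['ship_days'] * 10:
         ship_days  ship_days_x10
status                           
paid            30            300
pending         10            100

100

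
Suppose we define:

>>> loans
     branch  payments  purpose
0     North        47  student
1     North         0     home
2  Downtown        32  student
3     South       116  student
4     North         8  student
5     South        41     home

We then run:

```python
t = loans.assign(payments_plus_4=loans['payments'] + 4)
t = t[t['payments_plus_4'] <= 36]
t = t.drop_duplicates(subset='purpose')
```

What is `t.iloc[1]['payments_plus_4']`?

36

add column payments_plus_4 = loans['payments'] + 4:
     branch  payments  purpose  payments_plus_4
0     North        47  student               51
1     North         0     home                4
2  Downtown        32  student               36
3     South       116  student              120
4     North         8  student               12
5     South        41     home               45
filter rows where payments_plus_4 <= 36:
     branch  payments  purpose  payments_plus_4
1     North         0     home                4
2  Downtown        32  student               36
4     North         8  student               12
drop duplicate purpose (keep=first):
     branch  payments  purpose  payments_plus_4
1     North         0     home                4
2  Downtown        32  student               36
value at position 1, column 'payments_plus_4' → 36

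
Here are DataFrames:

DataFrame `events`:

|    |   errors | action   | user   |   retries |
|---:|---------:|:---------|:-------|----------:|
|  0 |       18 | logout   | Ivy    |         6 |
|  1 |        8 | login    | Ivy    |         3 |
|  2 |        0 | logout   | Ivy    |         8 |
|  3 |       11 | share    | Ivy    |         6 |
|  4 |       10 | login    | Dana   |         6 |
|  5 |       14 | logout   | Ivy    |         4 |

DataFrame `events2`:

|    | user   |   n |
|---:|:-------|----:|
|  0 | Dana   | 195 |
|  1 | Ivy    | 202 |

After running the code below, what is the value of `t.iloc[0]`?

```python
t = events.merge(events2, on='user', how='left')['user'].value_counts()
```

merge on 'user' (how='left') → 6 rows:
   errors  action  user  retries    n
0      18  logout   Ivy        6  202
1       8   login   Ivy        3  202
2       0  logout   Ivy        8  202
3      11   share   Ivy        6  202
4      10   login  Dana        6  195
5      14  logout   Ivy        4  202
value_counts of user:
user
Ivy     5
Dana    1
Name: count, dtype: int64
Taking the value at position 0 gives 5.

5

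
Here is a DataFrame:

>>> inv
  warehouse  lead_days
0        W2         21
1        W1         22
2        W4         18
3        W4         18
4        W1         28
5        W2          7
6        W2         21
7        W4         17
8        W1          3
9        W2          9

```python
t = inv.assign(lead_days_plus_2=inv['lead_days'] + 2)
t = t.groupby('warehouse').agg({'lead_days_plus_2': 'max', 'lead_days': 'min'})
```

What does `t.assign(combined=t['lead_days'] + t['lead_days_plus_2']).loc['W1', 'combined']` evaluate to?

33

add column lead_days_plus_2 = inv['lead_days'] + 2:
  warehouse  lead_days  lead_days_plus_2
0        W2         21                23
1        W1         22                24
2        W4         18                20
3        W4         18                20
4        W1         28                30
5        W2          7                 9
6        W2         21                23
7        W4         17                19
8        W1          3                 5
9        W2          9                11
group by warehouse: max(lead_days_plus_2), min(lead_days):
           lead_days_plus_2  lead_days
warehouse                             
W1                       30          3
W2                       23          7
W4                       20         17
add column combined = t['lead_days'] + t['lead_days_plus_2']:
           lead_days_plus_2  lead_days  combined
warehouse                                       
W1                       30          3        33
W2                       23          7        30
W4                       20         17        37
Then the value at row 'W1', column 'combined': 33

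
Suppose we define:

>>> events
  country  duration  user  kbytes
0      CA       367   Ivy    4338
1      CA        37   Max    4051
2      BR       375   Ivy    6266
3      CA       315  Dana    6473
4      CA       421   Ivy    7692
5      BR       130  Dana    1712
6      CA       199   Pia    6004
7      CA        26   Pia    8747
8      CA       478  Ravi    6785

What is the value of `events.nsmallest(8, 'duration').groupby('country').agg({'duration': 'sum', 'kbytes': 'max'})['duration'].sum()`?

1870

take 8 rows with smallest duration:
  country  duration  user  kbytes
7      CA        26   Pia    8747
1      CA        37   Max    4051
5      BR       130  Dana    1712
6      CA       199   Pia    6004
3      CA       315  Dana    6473
0      CA       367   Ivy    4338
2      BR       375   Ivy    6266
4      CA       421   Ivy    7692
group by country: sum(duration), max(kbytes):
         duration  kbytes
country                  
BR            505    6266
CA           1365    8747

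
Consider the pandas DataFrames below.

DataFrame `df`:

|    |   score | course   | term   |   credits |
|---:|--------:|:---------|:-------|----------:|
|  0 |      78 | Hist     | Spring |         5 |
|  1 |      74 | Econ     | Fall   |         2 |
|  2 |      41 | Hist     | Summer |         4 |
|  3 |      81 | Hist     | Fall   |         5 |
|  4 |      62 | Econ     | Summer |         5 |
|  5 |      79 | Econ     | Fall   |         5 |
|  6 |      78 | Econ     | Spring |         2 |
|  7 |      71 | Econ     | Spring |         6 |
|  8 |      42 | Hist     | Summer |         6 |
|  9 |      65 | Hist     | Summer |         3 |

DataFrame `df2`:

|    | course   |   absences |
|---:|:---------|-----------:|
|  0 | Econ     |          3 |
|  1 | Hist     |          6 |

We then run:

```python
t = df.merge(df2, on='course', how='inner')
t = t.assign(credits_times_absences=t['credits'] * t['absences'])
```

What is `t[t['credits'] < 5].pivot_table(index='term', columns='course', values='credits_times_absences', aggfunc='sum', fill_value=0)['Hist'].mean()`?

14.0

merge on 'course' (how='inner') → 10 rows:
   score course    term  credits  absences
0     78   Hist  Spring        5         6
1     74   Econ    Fall        2         3
2     41   Hist  Summer        4         6
3     81   Hist    Fall        5         6
4     62   Econ  Summer        5         3
5     79   Econ    Fall        5         3
6     78   Econ  Spring        2         3
7     71   Econ  Spring        6         3
8     42   Hist  Summer        6         6
9     65   Hist  Summer        3         6
add column credits_times_absences = t['credits'] * t['absences']:
   score course    term  credits  absences  credits_times_absences
0     78   Hist  Spring        5         6                      30
1     74   Econ    Fall        2         3                       6
2     41   Hist  Summer        4         6                      24
3     81   Hist    Fall        5         6                      30
4     62   Econ  Summer        5         3                      15
5     79   Econ    Fall        5         3                      15
6     78   Econ  Spring        2         3                       6
7     71   Econ  Spring        6         3                      18
8     42   Hist  Summer        6         6                      36
9     65   Hist  Summer        3         6                      18
filter rows where credits < 5:
   score course    term  credits  absences  credits_times_absences
1     74   Econ    Fall        2         3                       6
2     41   Hist  Summer        4         6                      24
6     78   Econ  Spring        2         3                       6
9     65   Hist  Summer        3         6                      18
pivot: rows=term, cols=course, sum(credits_times_absences):
course  Econ  Hist
term              
Fall       6     0
Spring     6     0
Summer     0    42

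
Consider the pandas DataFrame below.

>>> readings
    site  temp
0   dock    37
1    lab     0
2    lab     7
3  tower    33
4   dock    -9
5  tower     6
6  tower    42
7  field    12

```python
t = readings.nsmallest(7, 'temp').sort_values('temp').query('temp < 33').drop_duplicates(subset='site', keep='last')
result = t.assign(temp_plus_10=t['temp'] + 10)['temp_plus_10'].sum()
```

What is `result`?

take 7 rows with smallest temp:
    site  temp
4   dock    -9
1    lab     0
5  tower     6
2    lab     7
7  field    12
3  tower    33
0   dock    37
sort by temp:
    site  temp
4   dock    -9
1    lab     0
5  tower     6
2    lab     7
7  field    12
3  tower    33
0   dock    37
filter rows where temp < 33:
    site  temp
4   dock    -9
1    lab     0
5  tower     6
2    lab     7
7  field    12
drop duplicate site (keep=last):
    site  temp
4   dock    -9
5  tower     6
2    lab     7
7  field    12
add column temp_plus_10 = t['temp'] + 10:
    site  temp  temp_plus_10
4   dock    -9             1
5  tower     6            16
2    lab     7            17
7  field    12            22
Reading off the sum of column 'temp_plus_10', we get 56.

56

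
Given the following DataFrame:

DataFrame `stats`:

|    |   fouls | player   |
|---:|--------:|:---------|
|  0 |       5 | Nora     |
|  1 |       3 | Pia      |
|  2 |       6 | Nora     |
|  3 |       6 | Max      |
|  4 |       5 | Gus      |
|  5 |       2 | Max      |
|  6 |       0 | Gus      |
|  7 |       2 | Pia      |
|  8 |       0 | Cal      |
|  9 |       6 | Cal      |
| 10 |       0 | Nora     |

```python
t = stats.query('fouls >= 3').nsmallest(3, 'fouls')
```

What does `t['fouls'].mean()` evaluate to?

4.33333333333

filter rows where fouls >= 3:
   fouls player
0      5   Nora
1      3    Pia
2      6   Nora
3      6    Max
4      5    Gus
9      6    Cal
take 3 rows with smallest fouls:
   fouls player
1      3    Pia
0      5   Nora
4      5    Gus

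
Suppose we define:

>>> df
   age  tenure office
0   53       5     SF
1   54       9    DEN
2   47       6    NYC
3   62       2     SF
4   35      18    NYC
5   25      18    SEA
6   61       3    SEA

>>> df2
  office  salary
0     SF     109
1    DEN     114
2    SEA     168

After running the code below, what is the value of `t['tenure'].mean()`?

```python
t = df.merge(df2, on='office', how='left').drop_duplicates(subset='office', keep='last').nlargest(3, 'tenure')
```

merge on 'office' (how='left') → 7 rows:
   age  tenure office  salary
0   53       5     SF   109.0
1   54       9    DEN   114.0
2   47       6    NYC     NaN
3   62       2     SF   109.0
4   35      18    NYC     NaN
5   25      18    SEA   168.0
6   61       3    SEA   168.0
drop duplicate office (keep=last):
   age  tenure office  salary
1   54       9    DEN   114.0
3   62       2     SF   109.0
4   35      18    NYC     NaN
6   61       3    SEA   168.0
take 3 rows with largest tenure:
   age  tenure office  salary
4   35      18    NYC     NaN
1   54       9    DEN   114.0
6   61       3    SEA   168.0

10.0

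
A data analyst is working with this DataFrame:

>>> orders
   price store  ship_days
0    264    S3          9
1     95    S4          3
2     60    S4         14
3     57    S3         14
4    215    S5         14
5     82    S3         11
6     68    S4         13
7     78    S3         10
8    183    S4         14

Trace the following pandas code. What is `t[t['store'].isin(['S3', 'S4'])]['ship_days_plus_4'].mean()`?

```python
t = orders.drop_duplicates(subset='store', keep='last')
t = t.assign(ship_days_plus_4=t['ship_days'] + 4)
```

drop duplicate store (keep=last):
   price store  ship_days
4    215    S5         14
7     78    S3         10
8    183    S4         14
add column ship_days_plus_4 = t['ship_days'] + 4:
   price store  ship_days  ship_days_plus_4
4    215    S5         14                18
7     78    S3         10                14
8    183    S4         14                18
filter rows where store in ['S3', 'S4']:
   price store  ship_days  ship_days_plus_4
7     78    S3         10                14
8    183    S4         14                18

16.0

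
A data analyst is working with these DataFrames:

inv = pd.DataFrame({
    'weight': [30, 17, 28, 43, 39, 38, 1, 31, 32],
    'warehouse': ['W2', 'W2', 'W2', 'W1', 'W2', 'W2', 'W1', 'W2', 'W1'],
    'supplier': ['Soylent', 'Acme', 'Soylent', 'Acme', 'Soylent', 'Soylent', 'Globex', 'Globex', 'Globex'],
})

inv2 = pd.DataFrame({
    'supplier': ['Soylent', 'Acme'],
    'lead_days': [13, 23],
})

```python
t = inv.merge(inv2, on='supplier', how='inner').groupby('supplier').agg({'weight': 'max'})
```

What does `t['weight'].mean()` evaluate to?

merge on 'supplier' (how='inner') → 6 rows:
   weight warehouse supplier  lead_days
0      30        W2  Soylent         13
1      17        W2     Acme         23
2      28        W2  Soylent         13
3      43        W1     Acme         23
4      39        W2  Soylent         13
5      38        W2  Soylent         13
group by supplier, max of weight:
          weight
supplier        
Acme          43
Soylent       39

41.0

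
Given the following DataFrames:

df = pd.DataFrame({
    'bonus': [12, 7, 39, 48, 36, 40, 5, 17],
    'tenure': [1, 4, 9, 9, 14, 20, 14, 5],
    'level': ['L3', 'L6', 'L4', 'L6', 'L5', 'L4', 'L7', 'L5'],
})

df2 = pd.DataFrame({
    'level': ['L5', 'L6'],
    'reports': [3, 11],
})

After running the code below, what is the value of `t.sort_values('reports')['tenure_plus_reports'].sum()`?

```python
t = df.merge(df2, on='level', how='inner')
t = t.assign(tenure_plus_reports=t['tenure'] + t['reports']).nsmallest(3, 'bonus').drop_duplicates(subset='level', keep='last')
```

merge on 'level' (how='inner') → 4 rows:
   bonus  tenure level  reports
0      7       4    L6       11
1     48       9    L6       11
2     36      14    L5        3
3     17       5    L5        3
add column tenure_plus_reports = t['tenure'] + t['reports']:
   bonus  tenure level  reports  tenure_plus_reports
0      7       4    L6       11                   15
1     48       9    L6       11                   20
2     36      14    L5        3                   17
3     17       5    L5        3                    8
take 3 rows with smallest bonus:
   bonus  tenure level  reports  tenure_plus_reports
0      7       4    L6       11                   15
3     17       5    L5        3                    8
2     36      14    L5        3                   17
drop duplicate level (keep=last):
   bonus  tenure level  reports  tenure_plus_reports
0      7       4    L6       11                   15
2     36      14    L5        3                   17
sort by reports:
   bonus  tenure level  reports  tenure_plus_reports
2     36      14    L5        3                   17
0      7       4    L6       11                   15
The sum of column 'tenure_plus_reports' is 32.

32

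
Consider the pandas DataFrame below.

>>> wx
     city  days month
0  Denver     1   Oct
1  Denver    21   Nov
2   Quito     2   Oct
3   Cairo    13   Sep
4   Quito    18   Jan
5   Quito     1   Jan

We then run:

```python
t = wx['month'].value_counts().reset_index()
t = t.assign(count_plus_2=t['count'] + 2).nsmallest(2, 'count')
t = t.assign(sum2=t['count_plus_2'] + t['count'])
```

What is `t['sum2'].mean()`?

value_counts of month:
month
Oct    2
Jan    2
Nov    1
Sep    1
Name: count, dtype: int64
reset_index():
  month  count
0   Oct      2
1   Jan      2
2   Nov      1
3   Sep      1
add column count_plus_2 = t['count'] + 2:
  month  count  count_plus_2
0   Oct      2             4
1   Jan      2             4
2   Nov      1             3
3   Sep      1             3
take 2 rows with smallest count:
  month  count  count_plus_2
2   Nov      1             3
3   Sep      1             3
add column sum2 = t['count_plus_2'] + t['count']:
  month  count  count_plus_2  sum2
2   Nov      1             3     4
3   Sep      1             3     4
Then the mean of column 'sum2': 4.0

4.0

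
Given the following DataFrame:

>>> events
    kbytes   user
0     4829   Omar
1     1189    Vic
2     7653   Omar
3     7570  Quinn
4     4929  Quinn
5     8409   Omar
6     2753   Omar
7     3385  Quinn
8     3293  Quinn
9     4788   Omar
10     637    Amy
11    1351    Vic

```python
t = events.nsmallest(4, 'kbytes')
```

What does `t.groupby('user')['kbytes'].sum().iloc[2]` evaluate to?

2540

take 4 rows with smallest kbytes:
    kbytes  user
10     637   Amy
1     1189   Vic
11    1351   Vic
6     2753  Omar
group by user, sum of kbytes:
user
Amy      637
Omar    2753
Vic     2540
Name: kbytes, dtype: int64
Then the value at position 2: 2540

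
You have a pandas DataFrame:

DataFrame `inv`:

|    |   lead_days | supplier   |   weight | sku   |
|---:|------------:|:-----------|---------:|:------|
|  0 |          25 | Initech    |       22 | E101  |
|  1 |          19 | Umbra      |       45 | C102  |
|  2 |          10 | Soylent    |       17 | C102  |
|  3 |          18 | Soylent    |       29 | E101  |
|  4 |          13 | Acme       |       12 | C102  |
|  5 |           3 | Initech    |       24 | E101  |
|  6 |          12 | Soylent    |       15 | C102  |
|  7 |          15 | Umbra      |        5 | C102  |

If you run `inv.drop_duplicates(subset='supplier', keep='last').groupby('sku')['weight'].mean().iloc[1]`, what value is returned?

drop duplicate supplier (keep=last):
   lead_days supplier  weight   sku
4         13     Acme      12  C102
5          3  Initech      24  E101
6         12  Soylent      15  C102
7         15    Umbra       5  C102
group by sku, mean of weight:
sku
C102    10.666667
E101    24.000000
Name: weight, dtype: float64
value at position 1 → 24.0

24.0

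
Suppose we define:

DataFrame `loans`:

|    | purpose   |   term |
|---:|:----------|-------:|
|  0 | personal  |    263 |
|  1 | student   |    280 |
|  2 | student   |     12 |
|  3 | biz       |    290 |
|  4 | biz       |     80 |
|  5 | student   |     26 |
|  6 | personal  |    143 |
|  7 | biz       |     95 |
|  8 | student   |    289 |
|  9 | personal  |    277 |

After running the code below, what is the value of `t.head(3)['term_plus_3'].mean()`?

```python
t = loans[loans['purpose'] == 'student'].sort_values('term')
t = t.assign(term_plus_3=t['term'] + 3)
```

109.0

filter rows where purpose == 'student':
   purpose  term
1  student   280
2  student    12
5  student    26
8  student   289
sort by term:
   purpose  term
2  student    12
5  student    26
1  student   280
8  student   289
add column term_plus_3 = t['term'] + 3:
   purpose  term  term_plus_3
2  student    12           15
5  student    26           29
1  student   280          283
8  student   289          292
take first 3 rows:
   purpose  term  term_plus_3
2  student    12           15
5  student    26           29
1  student   280          283
Then the mean of column 'term_plus_3': 109.0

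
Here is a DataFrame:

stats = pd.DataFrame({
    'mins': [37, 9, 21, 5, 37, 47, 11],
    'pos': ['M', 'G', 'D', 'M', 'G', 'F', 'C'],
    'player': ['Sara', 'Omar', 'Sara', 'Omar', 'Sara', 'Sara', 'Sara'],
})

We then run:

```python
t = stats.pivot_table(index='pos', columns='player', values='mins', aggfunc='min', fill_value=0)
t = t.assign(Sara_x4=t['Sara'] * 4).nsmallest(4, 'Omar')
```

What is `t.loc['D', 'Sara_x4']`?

84

pivot: rows=pos, cols=player, min(mins):
player  Omar  Sara
pos               
C          0    11
D          0    21
F          0    47
G          9    37
M          5    37
add column Sara_x4 = t['Sara'] * 4:
player  Omar  Sara  Sara_x4
pos                        
C          0    11       44
D          0    21       84
F          0    47      188
G          9    37      148
M          5    37      148
take 4 rows with smallest Omar:
player  Omar  Sara  Sara_x4
pos                        
C          0    11       44
D          0    21       84
F          0    47      188
M          5    37      148
So loc['D', 'Sara_x4'] = 84.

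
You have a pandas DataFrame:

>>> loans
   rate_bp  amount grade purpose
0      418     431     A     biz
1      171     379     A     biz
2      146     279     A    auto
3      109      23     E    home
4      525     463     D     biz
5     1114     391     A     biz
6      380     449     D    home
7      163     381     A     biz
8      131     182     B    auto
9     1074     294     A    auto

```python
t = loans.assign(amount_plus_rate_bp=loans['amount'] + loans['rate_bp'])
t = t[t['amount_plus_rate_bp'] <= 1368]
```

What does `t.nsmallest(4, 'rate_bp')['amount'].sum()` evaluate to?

865

add column amount_plus_rate_bp = loans['amount'] + loans['rate_bp']:
   rate_bp  amount grade purpose  amount_plus_rate_bp
0      418     431     A     biz                  849
1      171     379     A     biz                  550
2      146     279     A    auto                  425
3      109      23     E    home                  132
4      525     463     D     biz                  988
5     1114     391     A     biz                 1505
6      380     449     D    home                  829
7      163     381     A     biz                  544
8      131     182     B    auto                  313
9     1074     294     A    auto                 1368
filter rows where amount_plus_rate_bp <= 1368:
   rate_bp  amount grade purpose  amount_plus_rate_bp
0      418     431     A     biz                  849
1      171     379     A     biz                  550
2      146     279     A    auto                  425
3      109      23     E    home                  132
4      525     463     D     biz                  988
6      380     449     D    home                  829
7      163     381     A     biz                  544
8      131     182     B    auto                  313
9     1074     294     A    auto                 1368
take 4 rows with smallest rate_bp:
   rate_bp  amount grade purpose  amount_plus_rate_bp
3      109      23     E    home                  132
8      131     182     B    auto                  313
2      146     279     A    auto                  425
7      163     381     A     biz                  544
sum of column 'amount' → 865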